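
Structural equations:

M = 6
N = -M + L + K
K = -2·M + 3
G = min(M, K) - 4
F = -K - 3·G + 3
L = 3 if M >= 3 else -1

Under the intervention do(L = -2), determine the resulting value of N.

-17

do(L=-2) replaces the equation L = 3 if M >= 3 else -1 with the constant L = -2.
K = -2·M + 3  [with M=6]  = -9
N = -M + L + K  [with M=6, L=-2, K=-9]  = -17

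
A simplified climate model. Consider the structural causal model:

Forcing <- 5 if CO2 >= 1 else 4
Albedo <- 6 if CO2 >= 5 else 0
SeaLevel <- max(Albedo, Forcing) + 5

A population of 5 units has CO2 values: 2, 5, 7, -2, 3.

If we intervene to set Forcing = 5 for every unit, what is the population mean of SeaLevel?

10.4

The intervention sets Forcing=5 in all 5 units regardless of CO2. Recomputing SeaLevel per unit gives 10, 11, 11, 10, 10; average 10.4.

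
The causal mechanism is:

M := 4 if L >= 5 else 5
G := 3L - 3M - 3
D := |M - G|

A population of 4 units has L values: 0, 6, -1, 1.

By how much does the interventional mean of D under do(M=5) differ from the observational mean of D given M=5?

-4.5

The intervention sets M=5 in all 4 units regardless of L. Recomputing D per unit gives 23, 5, 26, 20; average 18.5.
E[D|M=5] averages over only the 3 units with M=5 (L = 0, -1, 1): D = 23, 26, 20, mean 23.
Difference = 18.5 − 23 = -4.5.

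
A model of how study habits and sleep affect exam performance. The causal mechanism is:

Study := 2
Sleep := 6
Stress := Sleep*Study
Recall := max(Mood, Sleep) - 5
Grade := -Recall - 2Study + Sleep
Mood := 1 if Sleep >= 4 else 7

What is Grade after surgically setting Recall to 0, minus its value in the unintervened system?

The intervention breaks the incoming arrows to Recall: Recall := max(Mood, Sleep) - 5 no longer applies, and Recall = 0.
Grade = -Recall - 2Study + Sleep  [with Recall=0, Study=2, Sleep=6]  = 2
Without intervention: Mood = 1 if Sleep >= 4 else 7  [with Sleep=6]  = 1; Recall = max(Mood, Sleep) - 5  [with Mood=1, Sleep=6]  = 1; Grade = -Recall - 2Study + Sleep  [with Recall=1, Study=2, Sleep=6]  = 1.
Change = 2 − 1 = 1.

1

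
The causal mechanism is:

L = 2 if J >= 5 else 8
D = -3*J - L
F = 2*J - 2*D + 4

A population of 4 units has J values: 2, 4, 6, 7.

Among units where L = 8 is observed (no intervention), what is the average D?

-17

Conditioning on L=8 selects the 2 unit(s) with J ∈ {2, 4}. Their D values: -14, -20. Mean = -17.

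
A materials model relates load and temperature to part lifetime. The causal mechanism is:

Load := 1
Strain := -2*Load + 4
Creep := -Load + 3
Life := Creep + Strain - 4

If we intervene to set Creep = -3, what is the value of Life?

-5

The intervention breaks the incoming arrows to Creep: Creep := -Load + 3 no longer applies, and Creep = -3.
Strain = -2*Load + 4  [with Load=1]  = 2
Life = Creep + Strain - 4  [with Creep=-3, Strain=2]  = -5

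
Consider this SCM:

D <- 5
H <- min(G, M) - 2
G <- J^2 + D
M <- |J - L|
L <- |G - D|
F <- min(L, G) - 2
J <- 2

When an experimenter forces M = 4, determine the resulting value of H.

The intervention breaks the incoming arrows to M: M <- |J - L| no longer applies, and M = 4.
G = J^2 + D  [with J=2, D=5]  = 9
H = min(G, M) - 2  [with G=9, M=4]  = 2

2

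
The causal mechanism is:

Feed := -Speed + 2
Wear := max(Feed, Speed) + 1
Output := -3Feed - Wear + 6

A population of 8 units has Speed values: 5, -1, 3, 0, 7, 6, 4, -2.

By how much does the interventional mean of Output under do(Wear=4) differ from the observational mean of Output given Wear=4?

5.25

Every unit gets Wear=4 under the intervention. Output values become 11, -7, 5, -4, 17, 14, 8, -10; E[Output|do(Wear=4)] = 4.25.
Observing Wear=4 restricts to units where Wear's equation naturally yields 4: Speed ∈ {-1, 3}. In that subpopulation Output = -7, 5, mean -1.
Difference = 4.25 − (-1) = 5.25.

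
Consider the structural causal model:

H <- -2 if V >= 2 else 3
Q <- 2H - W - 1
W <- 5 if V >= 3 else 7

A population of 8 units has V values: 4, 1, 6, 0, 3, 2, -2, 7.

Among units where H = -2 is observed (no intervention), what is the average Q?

Observing H=-2 restricts to units where H's equation naturally yields -2: V ∈ {4, 6, 3, 2, 7}. In that subpopulation Q = -10, -10, -10, -12, -10, mean -10.4.

-10.4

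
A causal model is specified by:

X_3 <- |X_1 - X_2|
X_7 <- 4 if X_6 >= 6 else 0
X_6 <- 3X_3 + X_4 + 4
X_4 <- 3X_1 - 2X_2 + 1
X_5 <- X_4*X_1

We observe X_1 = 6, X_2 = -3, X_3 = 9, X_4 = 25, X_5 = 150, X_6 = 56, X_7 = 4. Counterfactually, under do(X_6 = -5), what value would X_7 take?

0

Intervening sets X_6 = -5 and removes its equation (X_6 <- 3X_3 + X_4 + 4).
X_7 = 4 if X_6 >= 6 else 0  [with X_6=-5]  = 0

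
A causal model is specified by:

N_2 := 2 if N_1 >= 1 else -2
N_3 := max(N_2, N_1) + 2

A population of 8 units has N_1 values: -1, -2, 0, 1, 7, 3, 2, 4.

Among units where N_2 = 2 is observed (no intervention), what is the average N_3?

5.6

Observing N_2=2 restricts to units where N_2's equation naturally yields 2: N_1 ∈ {1, 7, 3, 2, 4}. In that subpopulation N_3 = 4, 9, 5, 4, 6, mean 5.6.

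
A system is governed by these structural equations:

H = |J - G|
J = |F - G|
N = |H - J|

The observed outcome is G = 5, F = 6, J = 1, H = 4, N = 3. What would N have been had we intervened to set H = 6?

Intervening sets H = 6 and removes its equation (H = |J - G|).
J = |F - G|  [with F=6, G=5]  = 1
N = |H - J|  [with H=6, J=1]  = 5

5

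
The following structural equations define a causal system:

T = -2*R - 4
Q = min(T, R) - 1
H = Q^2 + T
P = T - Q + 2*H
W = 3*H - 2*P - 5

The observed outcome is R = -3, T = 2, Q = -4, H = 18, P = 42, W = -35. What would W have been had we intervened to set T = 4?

-41

Under do(T=4), the mechanism T = -2*R - 4 is discarded; T is fixed at 4.
Q = min(T, R) - 1  [with T=4, R=-3]  = -4
H = Q^2 + T  [with Q=-4, T=4]  = 20
P = T - Q + 2*H  [with T=4, Q=-4, H=20]  = 48
W = 3*H - 2*P - 5  [with H=20, P=48]  = -41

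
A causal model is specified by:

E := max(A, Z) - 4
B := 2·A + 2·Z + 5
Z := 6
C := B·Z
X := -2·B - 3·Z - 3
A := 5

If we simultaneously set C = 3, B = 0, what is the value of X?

The joint intervention fixes C = 3, B = 0, removing each variable's own equation.
X = -2·B - 3·Z - 3  [with B=0, Z=6]  = -21

-21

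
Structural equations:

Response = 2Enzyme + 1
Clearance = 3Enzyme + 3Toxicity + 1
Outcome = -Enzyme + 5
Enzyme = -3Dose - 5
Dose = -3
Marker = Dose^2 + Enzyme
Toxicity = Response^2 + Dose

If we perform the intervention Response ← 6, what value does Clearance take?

Under do(Response=6), the mechanism Response = 2Enzyme + 1 is discarded; Response is fixed at 6.
Enzyme = -3Dose - 5  [with Dose=-3]  = 4
Toxicity = Response^2 + Dose  [with Response=6, Dose=-3]  = 33
Clearance = 3Enzyme + 3Toxicity + 1  [with Enzyme=4, Toxicity=33]  = 112

112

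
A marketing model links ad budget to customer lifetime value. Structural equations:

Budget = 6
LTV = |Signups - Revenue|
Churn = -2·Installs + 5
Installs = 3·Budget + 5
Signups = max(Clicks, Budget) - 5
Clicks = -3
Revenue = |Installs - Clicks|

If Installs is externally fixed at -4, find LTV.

0

The intervention breaks the incoming arrows to Installs: Installs = 3·Budget + 5 no longer applies, and Installs = -4.
Signups = max(Clicks, Budget) - 5  [with Clicks=-3, Budget=6]  = 1
Revenue = |Installs - Clicks|  [with Installs=-4, Clicks=-3]  = 1
LTV = |Signups - Revenue|  [with Signups=1, Revenue=1]  = 0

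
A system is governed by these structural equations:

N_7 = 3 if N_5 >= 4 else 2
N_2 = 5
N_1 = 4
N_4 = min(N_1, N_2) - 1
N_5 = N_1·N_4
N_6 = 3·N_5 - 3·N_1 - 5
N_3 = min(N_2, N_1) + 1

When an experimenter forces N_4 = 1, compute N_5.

4

Intervening sets N_4 = 1 and removes its equation (N_4 = min(N_1, N_2) - 1).
N_5 = N_1·N_4  [with N_1=4, N_4=1]  = 4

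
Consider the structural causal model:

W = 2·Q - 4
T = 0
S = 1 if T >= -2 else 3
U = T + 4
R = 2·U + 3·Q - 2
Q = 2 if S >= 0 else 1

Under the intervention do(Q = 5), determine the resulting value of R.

21

do(Q=5) replaces the equation Q = 2 if S >= 0 else 1 with the constant Q = 5.
U = T + 4  [with T=0]  = 4
R = 2·U + 3·Q - 2  [with U=4, Q=5]  = 21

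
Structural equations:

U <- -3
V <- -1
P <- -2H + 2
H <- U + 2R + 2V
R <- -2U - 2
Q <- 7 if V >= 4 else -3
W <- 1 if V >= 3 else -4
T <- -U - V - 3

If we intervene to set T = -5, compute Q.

do(T=-5) replaces the equation T <- -U - V - 3 with the constant T = -5.
Q is not downstream of the intervention, so its value is determined by the original equations.
Q = 7 if V >= 4 else -3  [with V=-1]  = -3

-3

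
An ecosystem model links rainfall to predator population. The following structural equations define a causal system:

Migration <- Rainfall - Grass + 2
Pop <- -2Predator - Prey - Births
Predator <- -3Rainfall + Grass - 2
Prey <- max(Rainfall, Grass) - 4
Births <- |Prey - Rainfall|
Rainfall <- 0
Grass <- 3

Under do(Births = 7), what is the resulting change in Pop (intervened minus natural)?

Under do(Births=7), the mechanism Births <- |Prey - Rainfall| is discarded; Births is fixed at 7.
Prey = max(Rainfall, Grass) - 4  [with Rainfall=0, Grass=3]  = -1
Predator = -3Rainfall + Grass - 2  [with Rainfall=0, Grass=3]  = 1
Pop = -2Predator - Prey - Births  [with Predator=1, Prey=-1, Births=7]  = -8
Without intervention: Prey = max(Rainfall, Grass) - 4  [with Rainfall=0, Grass=3]  = -1; Predator = -3Rainfall + Grass - 2  [with Rainfall=0, Grass=3]  = 1; Births = |Prey - Rainfall|  [with Prey=-1, Rainfall=0]  = 1; Pop = -2Predator - Prey - Births  [with Predator=1, Prey=-1, Births=1]  = -2.
Change = -8 − (-2) = -6.

-6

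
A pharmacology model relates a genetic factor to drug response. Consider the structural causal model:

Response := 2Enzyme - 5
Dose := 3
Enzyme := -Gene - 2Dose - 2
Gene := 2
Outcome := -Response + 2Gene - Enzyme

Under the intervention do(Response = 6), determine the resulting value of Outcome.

Intervening sets Response = 6 and removes its equation (Response := 2Enzyme - 5).
Enzyme = -Gene - 2Dose - 2  [with Gene=2, Dose=3]  = -10
Outcome = -Response + 2Gene - Enzyme  [with Response=6, Gene=2, Enzyme=-10]  = 8

8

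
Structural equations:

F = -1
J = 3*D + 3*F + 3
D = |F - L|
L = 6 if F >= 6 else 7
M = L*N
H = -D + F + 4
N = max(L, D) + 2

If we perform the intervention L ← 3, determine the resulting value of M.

18

Under do(L=3), the mechanism L = 6 if F >= 6 else 7 is discarded; L is fixed at 3.
D = |F - L|  [with F=-1, L=3]  = 4
N = max(L, D) + 2  [with L=3, D=4]  = 6
M = L*N  [with L=3, N=6]  = 18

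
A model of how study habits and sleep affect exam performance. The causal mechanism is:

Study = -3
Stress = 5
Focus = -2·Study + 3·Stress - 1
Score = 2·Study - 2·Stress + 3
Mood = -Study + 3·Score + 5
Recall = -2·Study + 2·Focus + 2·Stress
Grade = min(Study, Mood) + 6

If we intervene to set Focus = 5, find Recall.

The intervention breaks the incoming arrows to Focus: Focus = -2·Study + 3·Stress - 1 no longer applies, and Focus = 5.
Recall = -2·Study + 2·Focus + 2·Stress  [with Study=-3, Focus=5, Stress=5]  = 26

26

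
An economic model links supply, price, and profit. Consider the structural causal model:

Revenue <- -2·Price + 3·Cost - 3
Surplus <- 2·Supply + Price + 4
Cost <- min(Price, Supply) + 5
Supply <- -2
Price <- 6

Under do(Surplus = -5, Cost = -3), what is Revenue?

Under do(Surplus = -5, Cost = -3), each intervened variable's structural equation is replaced by its fixed value.
Revenue = -2·Price + 3·Cost - 3  [with Price=6, Cost=-3]  = -24

-24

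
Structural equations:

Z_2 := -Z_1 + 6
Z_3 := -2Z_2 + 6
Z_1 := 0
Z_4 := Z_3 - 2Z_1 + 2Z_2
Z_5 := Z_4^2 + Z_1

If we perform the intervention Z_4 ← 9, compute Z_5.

81

Intervening sets Z_4 = 9 and removes its equation (Z_4 := Z_3 - 2Z_1 + 2Z_2).
Z_5 = Z_4^2 + Z_1  [with Z_4=9, Z_1=0]  = 81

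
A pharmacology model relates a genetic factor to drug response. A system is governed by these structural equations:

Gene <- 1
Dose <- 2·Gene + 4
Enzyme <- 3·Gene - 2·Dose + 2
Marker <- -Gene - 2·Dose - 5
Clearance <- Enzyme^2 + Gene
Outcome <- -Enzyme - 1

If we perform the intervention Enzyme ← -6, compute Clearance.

37

do(Enzyme=-6) replaces the equation Enzyme <- 3·Gene - 2·Dose + 2 with the constant Enzyme = -6.
Clearance = Enzyme^2 + Gene  [with Enzyme=-6, Gene=1]  = 37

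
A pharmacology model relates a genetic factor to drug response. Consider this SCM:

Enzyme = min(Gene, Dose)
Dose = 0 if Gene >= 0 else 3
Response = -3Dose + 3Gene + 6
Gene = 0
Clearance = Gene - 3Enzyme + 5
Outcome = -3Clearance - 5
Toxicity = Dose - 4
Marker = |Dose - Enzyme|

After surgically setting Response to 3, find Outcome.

do(Response=3) replaces the equation Response = -3Dose + 3Gene + 6 with the constant Response = 3.
Outcome is not downstream of the intervention, so its value is determined by the original equations.
Dose = 0 if Gene >= 0 else 3  [with Gene=0]  = 0
Enzyme = min(Gene, Dose)  [with Gene=0, Dose=0]  = 0
Clearance = Gene - 3Enzyme + 5  [with Gene=0, Enzyme=0]  = 5
Outcome = -3Clearance - 5  [with Clearance=5]  = -20

-20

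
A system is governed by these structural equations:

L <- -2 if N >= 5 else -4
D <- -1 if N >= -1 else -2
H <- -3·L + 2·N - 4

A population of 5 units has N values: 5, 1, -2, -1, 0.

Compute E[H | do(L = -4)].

9.2

Under do(L=-4), L's equation is replaced by L=-4 for every unit. Per-unit H: 18, 10, 4, 6, 8. Mean = 9.2.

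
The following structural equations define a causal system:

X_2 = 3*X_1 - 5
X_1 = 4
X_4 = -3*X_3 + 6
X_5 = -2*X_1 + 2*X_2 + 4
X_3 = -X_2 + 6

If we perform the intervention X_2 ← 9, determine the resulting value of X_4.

15

Under do(X_2=9), the mechanism X_2 = 3*X_1 - 5 is discarded; X_2 is fixed at 9.
X_3 = -X_2 + 6  [with X_2=9]  = -3
X_4 = -3*X_3 + 6  [with X_3=-3]  = 15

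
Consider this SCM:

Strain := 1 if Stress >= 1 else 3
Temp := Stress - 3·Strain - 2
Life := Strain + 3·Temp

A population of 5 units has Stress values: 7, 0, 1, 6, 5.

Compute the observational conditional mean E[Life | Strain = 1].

Conditioning on Strain=1 selects the 4 unit(s) with Stress ∈ {7, 1, 6, 5}. Their Life values: 7, -11, 4, 1. Mean = 0.25.

0.25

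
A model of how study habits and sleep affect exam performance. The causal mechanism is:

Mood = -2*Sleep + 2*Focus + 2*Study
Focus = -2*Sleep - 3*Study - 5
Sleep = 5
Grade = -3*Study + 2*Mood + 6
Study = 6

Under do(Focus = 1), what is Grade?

do(Focus=1) replaces the equation Focus = -2*Sleep - 3*Study - 5 with the constant Focus = 1.
Mood = -2*Sleep + 2*Focus + 2*Study  [with Sleep=5, Focus=1, Study=6]  = 4
Grade = -3*Study + 2*Mood + 6  [with Study=6, Mood=4]  = -4

-4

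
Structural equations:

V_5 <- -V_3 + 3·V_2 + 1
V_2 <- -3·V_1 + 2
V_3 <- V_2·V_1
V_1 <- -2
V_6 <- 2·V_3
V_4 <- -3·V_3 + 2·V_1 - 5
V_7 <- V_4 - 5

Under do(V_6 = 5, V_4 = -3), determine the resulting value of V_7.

Under do(V_6 = 5, V_4 = -3), each intervened variable's structural equation is replaced by its fixed value.
V_7 = V_4 - 5  [with V_4=-3]  = -8

-8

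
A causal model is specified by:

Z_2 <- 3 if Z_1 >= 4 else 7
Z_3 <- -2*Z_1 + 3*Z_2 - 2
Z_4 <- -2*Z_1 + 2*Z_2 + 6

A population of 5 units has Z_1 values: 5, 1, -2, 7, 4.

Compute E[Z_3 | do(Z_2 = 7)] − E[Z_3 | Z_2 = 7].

-7

do(Z_2=7) breaks Z_2's dependence on Z_1. With Z_2=7 fixed, Z_3 across the units is 9, 17, 23, 5, 11, mean 13.
E[Z_3|Z_2=7] averages over only the 2 units with Z_2=7 (Z_1 = 1, -2): Z_3 = 17, 23, mean 20.
Difference = 13 − 20 = -7.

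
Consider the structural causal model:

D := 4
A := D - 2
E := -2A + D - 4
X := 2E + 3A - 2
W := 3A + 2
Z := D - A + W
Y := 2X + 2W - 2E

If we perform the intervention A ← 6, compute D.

Under do(A=6), the mechanism A := D - 2 is discarded; A is fixed at 6.
D is not downstream of the intervention, so its value is determined by the original equations.

4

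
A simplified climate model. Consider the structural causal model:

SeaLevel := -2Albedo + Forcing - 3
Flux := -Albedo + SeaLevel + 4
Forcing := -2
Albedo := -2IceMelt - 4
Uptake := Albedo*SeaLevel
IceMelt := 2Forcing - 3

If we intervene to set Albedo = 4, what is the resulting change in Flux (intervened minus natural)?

do(Albedo=4) replaces the equation Albedo := -2IceMelt - 4 with the constant Albedo = 4.
SeaLevel = -2Albedo + Forcing - 3  [with Albedo=4, Forcing=-2]  = -13
Flux = -Albedo + SeaLevel + 4  [with Albedo=4, SeaLevel=-13]  = -13
Without intervention: IceMelt = 2Forcing - 3  [with Forcing=-2]  = -7; Albedo = -2IceMelt - 4  [with IceMelt=-7]  = 10; SeaLevel = -2Albedo + Forcing - 3  [with Albedo=10, Forcing=-2]  = -25; Flux = -Albedo + SeaLevel + 4  [with Albedo=10, SeaLevel=-25]  = -31.
Change = -13 − (-31) = 18.

18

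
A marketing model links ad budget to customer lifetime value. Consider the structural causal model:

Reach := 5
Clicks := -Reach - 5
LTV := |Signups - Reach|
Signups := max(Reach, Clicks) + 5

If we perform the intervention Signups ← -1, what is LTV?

6

The intervention breaks the incoming arrows to Signups: Signups := max(Reach, Clicks) + 5 no longer applies, and Signups = -1.
LTV = |Signups - Reach|  [with Signups=-1, Reach=5]  = 6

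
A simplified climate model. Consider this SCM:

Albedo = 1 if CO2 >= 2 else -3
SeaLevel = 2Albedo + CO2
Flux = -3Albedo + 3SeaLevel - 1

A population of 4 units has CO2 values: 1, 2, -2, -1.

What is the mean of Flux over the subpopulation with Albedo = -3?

Observing Albedo=-3 restricts to units where Albedo's equation naturally yields -3: CO2 ∈ {1, -2, -1}. In that subpopulation Flux = -7, -16, -13, mean -12.

-12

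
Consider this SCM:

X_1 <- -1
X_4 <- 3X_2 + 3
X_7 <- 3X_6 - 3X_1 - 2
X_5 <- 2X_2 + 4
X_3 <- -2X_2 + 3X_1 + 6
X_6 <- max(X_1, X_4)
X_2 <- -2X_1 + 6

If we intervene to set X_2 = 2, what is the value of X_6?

Under do(X_2=2), the mechanism X_2 <- -2X_1 + 6 is discarded; X_2 is fixed at 2.
X_4 = 3X_2 + 3  [with X_2=2]  = 9
X_6 = max(X_1, X_4)  [with X_1=-1, X_4=9]  = 9

9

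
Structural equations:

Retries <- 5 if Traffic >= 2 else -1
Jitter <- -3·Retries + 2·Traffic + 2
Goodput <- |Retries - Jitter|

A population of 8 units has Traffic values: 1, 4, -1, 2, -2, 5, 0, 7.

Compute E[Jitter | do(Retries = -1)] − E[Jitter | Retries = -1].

5

Under do(Retries=-1), Retries's equation is replaced by Retries=-1 for every unit. Per-unit Jitter: 7, 13, 3, 9, 1, 15, 5, 19. Mean = 9.
Conditioning on Retries=-1 selects the 4 unit(s) with Traffic ∈ {1, -1, -2, 0}. Their Jitter values: 7, 3, 1, 5. Mean = 4.
Difference = 9 − 4 = 5.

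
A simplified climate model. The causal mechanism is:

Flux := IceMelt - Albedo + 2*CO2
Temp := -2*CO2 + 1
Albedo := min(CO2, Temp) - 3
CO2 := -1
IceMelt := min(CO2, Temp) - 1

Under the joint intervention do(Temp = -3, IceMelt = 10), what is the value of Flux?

Under do(Temp = -3, IceMelt = 10), each intervened variable's structural equation is replaced by its fixed value.
Albedo = min(CO2, Temp) - 3  [with CO2=-1, Temp=-3]  = -6
Flux = IceMelt - Albedo + 2*CO2  [with IceMelt=10, Albedo=-6, CO2=-1]  = 14

14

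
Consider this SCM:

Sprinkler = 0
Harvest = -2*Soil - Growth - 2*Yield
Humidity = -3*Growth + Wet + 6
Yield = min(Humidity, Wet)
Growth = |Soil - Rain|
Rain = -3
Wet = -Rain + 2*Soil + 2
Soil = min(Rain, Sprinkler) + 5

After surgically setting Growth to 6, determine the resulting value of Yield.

Under do(Growth=6), the mechanism Growth = |Soil - Rain| is discarded; Growth is fixed at 6.
Soil = min(Rain, Sprinkler) + 5  [with Rain=-3, Sprinkler=0]  = 2
Wet = -Rain + 2*Soil + 2  [with Rain=-3, Soil=2]  = 9
Humidity = -3*Growth + Wet + 6  [with Growth=6, Wet=9]  = -3
Yield = min(Humidity, Wet)  [with Humidity=-3, Wet=9]  = -3

-3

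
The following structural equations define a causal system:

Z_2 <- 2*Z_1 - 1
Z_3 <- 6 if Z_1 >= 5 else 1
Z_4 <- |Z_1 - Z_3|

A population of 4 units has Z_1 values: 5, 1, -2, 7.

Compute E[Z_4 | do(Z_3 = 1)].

do(Z_3=1) breaks Z_3's dependence on Z_1. With Z_3=1 fixed, Z_4 across the units is 4, 0, 3, 6, mean 3.25.

3.25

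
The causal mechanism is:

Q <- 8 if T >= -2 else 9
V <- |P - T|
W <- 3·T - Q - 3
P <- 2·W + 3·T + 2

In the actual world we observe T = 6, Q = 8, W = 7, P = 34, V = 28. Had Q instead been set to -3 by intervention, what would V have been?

50

do(Q=-3) replaces the equation Q <- 8 if T >= -2 else 9 with the constant Q = -3.
W = 3·T - Q - 3  [with T=6, Q=-3]  = 18
P = 2·W + 3·T + 2  [with W=18, T=6]  = 56
V = |P - T|  [with P=56, T=6]  = 50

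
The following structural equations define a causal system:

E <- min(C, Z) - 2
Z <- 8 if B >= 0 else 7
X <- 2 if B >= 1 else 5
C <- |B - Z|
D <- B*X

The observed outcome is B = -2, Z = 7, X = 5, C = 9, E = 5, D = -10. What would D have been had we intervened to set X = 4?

The intervention breaks the incoming arrows to X: X <- 2 if B >= 1 else 5 no longer applies, and X = 4.
D = B*X  [with B=-2, X=4]  = -8

-8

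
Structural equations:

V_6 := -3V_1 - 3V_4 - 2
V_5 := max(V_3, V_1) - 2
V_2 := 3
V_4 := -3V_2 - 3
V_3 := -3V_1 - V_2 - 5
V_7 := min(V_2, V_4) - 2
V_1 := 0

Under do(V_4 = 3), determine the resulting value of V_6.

-11

Under do(V_4=3), the mechanism V_4 := -3V_2 - 3 is discarded; V_4 is fixed at 3.
V_6 = -3V_1 - 3V_4 - 2  [with V_1=0, V_4=3]  = -11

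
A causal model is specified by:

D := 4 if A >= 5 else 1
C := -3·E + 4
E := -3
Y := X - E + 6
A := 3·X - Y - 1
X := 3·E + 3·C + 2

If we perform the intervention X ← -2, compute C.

13

Under do(X=-2), the mechanism X := 3·E + 3·C + 2 is discarded; X is fixed at -2.
Since C is not a descendant of the intervened variable, it is unaffected.
C = -3·E + 4  [with E=-3]  = 13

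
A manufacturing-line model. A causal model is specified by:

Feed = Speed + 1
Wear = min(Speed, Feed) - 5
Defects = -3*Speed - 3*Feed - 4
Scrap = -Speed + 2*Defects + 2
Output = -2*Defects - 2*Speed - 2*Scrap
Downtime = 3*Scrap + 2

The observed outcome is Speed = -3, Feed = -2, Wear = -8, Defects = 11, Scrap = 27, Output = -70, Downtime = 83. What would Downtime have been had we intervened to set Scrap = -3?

Under do(Scrap=-3), the mechanism Scrap = -Speed + 2*Defects + 2 is discarded; Scrap is fixed at -3.
Downtime = 3*Scrap + 2  [with Scrap=-3]  = -7

-7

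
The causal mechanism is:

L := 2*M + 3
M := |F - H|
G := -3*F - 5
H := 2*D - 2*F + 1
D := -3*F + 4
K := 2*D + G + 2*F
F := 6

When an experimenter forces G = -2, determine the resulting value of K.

-18

Under do(G=-2), the mechanism G := -3*F - 5 is discarded; G is fixed at -2.
D = -3*F + 4  [with F=6]  = -14
K = 2*D + G + 2*F  [with D=-14, G=-2, F=6]  = -18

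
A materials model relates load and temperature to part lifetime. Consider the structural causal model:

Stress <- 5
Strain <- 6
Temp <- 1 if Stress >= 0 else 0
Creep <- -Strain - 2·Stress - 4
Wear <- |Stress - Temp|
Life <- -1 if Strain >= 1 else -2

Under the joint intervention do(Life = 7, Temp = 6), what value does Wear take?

1

Under do(Life = 7, Temp = 6), each intervened variable's structural equation is replaced by its fixed value.
Wear = |Stress - Temp|  [with Stress=5, Temp=6]  = 1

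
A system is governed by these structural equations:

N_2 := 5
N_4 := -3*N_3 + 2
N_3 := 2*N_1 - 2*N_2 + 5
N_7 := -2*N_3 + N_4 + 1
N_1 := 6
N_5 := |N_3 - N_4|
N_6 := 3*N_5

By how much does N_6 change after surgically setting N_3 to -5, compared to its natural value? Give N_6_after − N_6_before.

-12

The intervention breaks the incoming arrows to N_3: N_3 := 2*N_1 - 2*N_2 + 5 no longer applies, and N_3 = -5.
N_4 = -3*N_3 + 2  [with N_3=-5]  = 17
N_5 = |N_3 - N_4|  [with N_3=-5, N_4=17]  = 22
N_6 = 3*N_5  [with N_5=22]  = 66
Without intervention: N_3 = 2*N_1 - 2*N_2 + 5  [with N_1=6, N_2=5]  = 7; N_4 = -3*N_3 + 2  [with N_3=7]  = -19; N_5 = |N_3 - N_4|  [with N_3=7, N_4=-19]  = 26; N_6 = 3*N_5  [with N_5=26]  = 78.
Change = 66 − 78 = -12.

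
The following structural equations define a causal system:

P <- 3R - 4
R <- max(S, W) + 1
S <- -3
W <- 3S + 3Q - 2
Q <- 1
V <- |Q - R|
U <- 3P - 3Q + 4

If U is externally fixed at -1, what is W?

do(U=-1) replaces the equation U <- 3P - 3Q + 4 with the constant U = -1.
W is not downstream of the intervention, so its value is determined by the original equations.
W = 3S + 3Q - 2  [with S=-3, Q=1]  = -8

-8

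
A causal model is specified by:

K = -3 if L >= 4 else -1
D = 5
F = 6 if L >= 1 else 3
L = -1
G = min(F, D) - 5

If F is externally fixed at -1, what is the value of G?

-6

Intervening sets F = -1 and removes its equation (F = 6 if L >= 1 else 3).
G = min(F, D) - 5  [with F=-1, D=5]  = -6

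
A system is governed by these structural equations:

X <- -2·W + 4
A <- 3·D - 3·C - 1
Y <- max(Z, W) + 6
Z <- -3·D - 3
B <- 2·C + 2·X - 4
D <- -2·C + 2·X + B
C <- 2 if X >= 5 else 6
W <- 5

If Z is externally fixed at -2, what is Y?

do(Z=-2) replaces the equation Z <- -3·D - 3 with the constant Z = -2.
Y = max(Z, W) + 6  [with Z=-2, W=5]  = 11

11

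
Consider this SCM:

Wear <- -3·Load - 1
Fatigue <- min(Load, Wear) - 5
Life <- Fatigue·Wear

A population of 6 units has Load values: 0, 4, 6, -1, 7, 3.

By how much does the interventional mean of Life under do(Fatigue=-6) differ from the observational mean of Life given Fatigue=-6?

do(Fatigue=-6) breaks Fatigue's dependence on Load. With Fatigue=-6 fixed, Life across the units is 6, 78, 114, -12, 132, 60, mean 63.
Observing Fatigue=-6 restricts to units where Fatigue's equation naturally yields -6: Load ∈ {0, -1}. In that subpopulation Life = 6, -12, mean -3.
Difference = 63 − (-3) = 66.

66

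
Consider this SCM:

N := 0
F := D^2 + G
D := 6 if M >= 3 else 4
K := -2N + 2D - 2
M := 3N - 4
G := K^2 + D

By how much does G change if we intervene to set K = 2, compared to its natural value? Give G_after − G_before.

-32

Intervening sets K = 2 and removes its equation (K := -2N + 2D - 2).
M = 3N - 4  [with N=0]  = -4
D = 6 if M >= 3 else 4  [with M=-4]  = 4
G = K^2 + D  [with K=2, D=4]  = 8
Without intervention: M = 3N - 4  [with N=0]  = -4; D = 6 if M >= 3 else 4  [with M=-4]  = 4; K = -2N + 2D - 2  [with N=0, D=4]  = 6; G = K^2 + D  [with K=6, D=4]  = 40.
Change = 8 − 40 = -32.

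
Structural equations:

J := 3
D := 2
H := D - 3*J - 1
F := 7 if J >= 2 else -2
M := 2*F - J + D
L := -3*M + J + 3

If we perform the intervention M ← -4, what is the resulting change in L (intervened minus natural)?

51

The intervention breaks the incoming arrows to M: M := 2*F - J + D no longer applies, and M = -4.
L = -3*M + J + 3  [with M=-4, J=3]  = 18
Without intervention: F = 7 if J >= 2 else -2  [with J=3]  = 7; M = 2*F - J + D  [with F=7, J=3, D=2]  = 13; L = -3*M + J + 3  [with M=13, J=3]  = -33.
Change = 18 − (-33) = 51.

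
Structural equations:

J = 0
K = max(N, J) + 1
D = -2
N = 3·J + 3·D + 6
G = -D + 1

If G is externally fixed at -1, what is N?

0

Under do(G=-1), the mechanism G = -D + 1 is discarded; G is fixed at -1.
Since N is not a descendant of the intervened variable, it is unaffected.
N = 3·J + 3·D + 6  [with J=0, D=-2]  = 0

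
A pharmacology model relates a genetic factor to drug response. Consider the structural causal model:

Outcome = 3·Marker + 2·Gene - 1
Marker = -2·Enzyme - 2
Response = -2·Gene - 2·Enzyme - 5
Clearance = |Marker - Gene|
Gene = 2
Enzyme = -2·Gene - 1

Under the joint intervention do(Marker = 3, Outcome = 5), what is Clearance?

1

The joint intervention fixes Marker = 3, Outcome = 5, removing each variable's own equation.
Clearance = |Marker - Gene|  [with Marker=3, Gene=2]  = 1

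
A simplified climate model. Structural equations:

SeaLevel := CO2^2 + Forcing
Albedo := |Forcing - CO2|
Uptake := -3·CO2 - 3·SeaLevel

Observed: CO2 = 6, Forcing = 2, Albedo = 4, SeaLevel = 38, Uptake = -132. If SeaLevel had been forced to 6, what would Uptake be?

Intervening sets SeaLevel = 6 and removes its equation (SeaLevel := CO2^2 + Forcing).
Uptake = -3·CO2 - 3·SeaLevel  [with CO2=6, SeaLevel=6]  = -36

-36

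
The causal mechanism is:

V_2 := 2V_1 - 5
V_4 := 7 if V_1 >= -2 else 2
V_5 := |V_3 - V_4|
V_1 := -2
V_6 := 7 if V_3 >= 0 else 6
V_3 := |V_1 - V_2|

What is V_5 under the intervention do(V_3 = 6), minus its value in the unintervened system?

1

do(V_3=6) replaces the equation V_3 := |V_1 - V_2| with the constant V_3 = 6.
V_4 = 7 if V_1 >= -2 else 2  [with V_1=-2]  = 7
V_5 = |V_3 - V_4|  [with V_3=6, V_4=7]  = 1
Without intervention: V_2 = 2V_1 - 5  [with V_1=-2]  = -9; V_3 = |V_1 - V_2|  [with V_1=-2, V_2=-9]  = 7; V_4 = 7 if V_1 >= -2 else 2  [with V_1=-2]  = 7; V_5 = |V_3 - V_4|  [with V_3=7, V_4=7]  = 0.
Change = 1 − 0 = 1.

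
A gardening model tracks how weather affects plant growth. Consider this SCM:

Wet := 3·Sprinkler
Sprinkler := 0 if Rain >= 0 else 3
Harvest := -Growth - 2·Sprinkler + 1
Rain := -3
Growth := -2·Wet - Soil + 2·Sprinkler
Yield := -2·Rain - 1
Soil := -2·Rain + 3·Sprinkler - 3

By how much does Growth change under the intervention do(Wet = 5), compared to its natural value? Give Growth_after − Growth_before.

8

Intervening sets Wet = 5 and removes its equation (Wet := 3·Sprinkler).
Sprinkler = 0 if Rain >= 0 else 3  [with Rain=-3]  = 3
Soil = -2·Rain + 3·Sprinkler - 3  [with Rain=-3, Sprinkler=3]  = 12
Growth = -2·Wet - Soil + 2·Sprinkler  [with Wet=5, Soil=12, Sprinkler=3]  = -16
Without intervention: Sprinkler = 0 if Rain >= 0 else 3  [with Rain=-3]  = 3; Soil = -2·Rain + 3·Sprinkler - 3  [with Rain=-3, Sprinkler=3]  = 12; Wet = 3·Sprinkler  [with Sprinkler=3]  = 9; Growth = -2·Wet - Soil + 2·Sprinkler  [with Wet=9, Soil=12, Sprinkler=3]  = -24.
Change = -16 − (-24) = 8.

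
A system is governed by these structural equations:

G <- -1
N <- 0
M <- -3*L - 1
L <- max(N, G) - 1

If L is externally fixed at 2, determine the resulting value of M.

-7

The intervention breaks the incoming arrows to L: L <- max(N, G) - 1 no longer applies, and L = 2.
M = -3*L - 1  [with L=2]  = -7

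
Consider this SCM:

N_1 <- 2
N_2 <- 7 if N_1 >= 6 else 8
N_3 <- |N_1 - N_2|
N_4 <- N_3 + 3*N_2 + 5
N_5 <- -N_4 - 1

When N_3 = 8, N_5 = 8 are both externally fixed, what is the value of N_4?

The joint intervention fixes N_3 = 8, N_5 = 8, removing each variable's own equation.
N_2 = 7 if N_1 >= 6 else 8  [with N_1=2]  = 8
N_4 = N_3 + 3*N_2 + 5  [with N_3=8, N_2=8]  = 37

37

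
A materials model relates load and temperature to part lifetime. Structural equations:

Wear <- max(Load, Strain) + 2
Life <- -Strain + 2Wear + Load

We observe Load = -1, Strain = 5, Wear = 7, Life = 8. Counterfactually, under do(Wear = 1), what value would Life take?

The intervention breaks the incoming arrows to Wear: Wear <- max(Load, Strain) + 2 no longer applies, and Wear = 1.
Life = -Strain + 2Wear + Load  [with Strain=5, Wear=1, Load=-1]  = -4

-4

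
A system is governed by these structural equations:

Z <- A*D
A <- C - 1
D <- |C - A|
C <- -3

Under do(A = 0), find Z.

0

Under do(A=0), the mechanism A <- C - 1 is discarded; A is fixed at 0.
D = |C - A|  [with C=-3, A=0]  = 3
Z = A*D  [with A=0, D=3]  = 0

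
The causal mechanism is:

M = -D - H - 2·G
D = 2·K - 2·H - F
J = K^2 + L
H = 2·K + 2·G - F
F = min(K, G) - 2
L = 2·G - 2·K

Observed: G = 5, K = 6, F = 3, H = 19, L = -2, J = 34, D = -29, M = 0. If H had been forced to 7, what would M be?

do(H=7) replaces the equation H = 2·K + 2·G - F with the constant H = 7.
F = min(K, G) - 2  [with K=6, G=5]  = 3
D = 2·K - 2·H - F  [with K=6, H=7, F=3]  = -5
M = -D - H - 2·G  [with D=-5, H=7, G=5]  = -12

-12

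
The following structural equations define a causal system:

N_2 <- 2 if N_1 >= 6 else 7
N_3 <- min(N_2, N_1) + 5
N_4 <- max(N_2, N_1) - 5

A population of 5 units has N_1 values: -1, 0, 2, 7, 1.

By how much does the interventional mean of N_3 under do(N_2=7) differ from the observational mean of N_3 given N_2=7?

The intervention sets N_2=7 in all 5 units regardless of N_1. Recomputing N_3 per unit gives 4, 5, 7, 12, 6; average 6.8.
Conditioning on N_2=7 selects the 4 unit(s) with N_1 ∈ {-1, 0, 2, 1}. Their N_3 values: 4, 5, 7, 6. Mean = 5.5.
Difference = 6.8 − 5.5 = 1.3.

1.3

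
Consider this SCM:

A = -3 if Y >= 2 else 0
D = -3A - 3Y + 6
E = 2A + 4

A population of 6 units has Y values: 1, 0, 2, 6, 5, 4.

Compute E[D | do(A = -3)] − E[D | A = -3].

3.75

Every unit gets A=-3 under the intervention. D values become 12, 15, 9, -3, 0, 3; E[D|do(A=-3)] = 6.
Conditioning on A=-3 selects the 4 unit(s) with Y ∈ {2, 6, 5, 4}. Their D values: 9, -3, 0, 3. Mean = 2.25.
Difference = 6 − 2.25 = 3.75.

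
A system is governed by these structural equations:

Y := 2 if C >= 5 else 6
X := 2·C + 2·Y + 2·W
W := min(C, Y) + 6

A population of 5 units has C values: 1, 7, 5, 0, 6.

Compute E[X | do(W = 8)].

Every unit gets W=8 under the intervention. X values become 30, 34, 30, 28, 32; E[X|do(W=8)] = 30.8.

30.8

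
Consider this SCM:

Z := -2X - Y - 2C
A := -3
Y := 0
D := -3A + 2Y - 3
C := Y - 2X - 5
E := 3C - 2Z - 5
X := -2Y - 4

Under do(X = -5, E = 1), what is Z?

The joint intervention fixes X = -5, E = 1, removing each variable's own equation.
C = Y - 2X - 5  [with Y=0, X=-5]  = 5
Z = -2X - Y - 2C  [with X=-5, Y=0, C=5]  = 0

0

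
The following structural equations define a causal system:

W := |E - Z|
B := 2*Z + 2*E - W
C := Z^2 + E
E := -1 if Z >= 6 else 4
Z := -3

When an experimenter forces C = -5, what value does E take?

Under do(C=-5), the mechanism C := Z^2 + E is discarded; C is fixed at -5.
Since E is not a descendant of the intervened variable, it is unaffected.
E = -1 if Z >= 6 else 4  [with Z=-3]  = 4

4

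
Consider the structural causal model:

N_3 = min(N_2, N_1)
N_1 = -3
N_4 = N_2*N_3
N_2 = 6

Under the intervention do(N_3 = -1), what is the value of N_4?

-6

The intervention breaks the incoming arrows to N_3: N_3 = min(N_2, N_1) no longer applies, and N_3 = -1.
N_4 = N_2*N_3  [with N_2=6, N_3=-1]  = -6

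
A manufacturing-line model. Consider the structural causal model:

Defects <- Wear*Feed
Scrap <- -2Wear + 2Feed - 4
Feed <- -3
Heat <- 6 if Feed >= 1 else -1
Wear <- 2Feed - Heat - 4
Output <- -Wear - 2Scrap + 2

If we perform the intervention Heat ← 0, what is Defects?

30

Under do(Heat=0), the mechanism Heat <- 6 if Feed >= 1 else -1 is discarded; Heat is fixed at 0.
Wear = 2Feed - Heat - 4  [with Feed=-3, Heat=0]  = -10
Defects = Wear*Feed  [with Wear=-10, Feed=-3]  = 30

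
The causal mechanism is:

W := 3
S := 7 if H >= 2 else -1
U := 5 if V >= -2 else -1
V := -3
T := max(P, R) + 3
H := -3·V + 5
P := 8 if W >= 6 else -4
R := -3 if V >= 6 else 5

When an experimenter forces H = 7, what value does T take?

8

The intervention breaks the incoming arrows to H: H := -3·V + 5 no longer applies, and H = 7.
T is not downstream of the intervention, so its value is determined by the original equations.
R = -3 if V >= 6 else 5  [with V=-3]  = 5
P = 8 if W >= 6 else -4  [with W=3]  = -4
T = max(P, R) + 3  [with P=-4, R=5]  = 8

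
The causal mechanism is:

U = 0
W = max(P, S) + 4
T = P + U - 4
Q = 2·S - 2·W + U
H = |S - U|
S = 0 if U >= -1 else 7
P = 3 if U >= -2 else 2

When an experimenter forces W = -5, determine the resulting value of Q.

10

Under do(W=-5), the mechanism W = max(P, S) + 4 is discarded; W is fixed at -5.
S = 0 if U >= -1 else 7  [with U=0]  = 0
Q = 2·S - 2·W + U  [with S=0, W=-5, U=0]  = 10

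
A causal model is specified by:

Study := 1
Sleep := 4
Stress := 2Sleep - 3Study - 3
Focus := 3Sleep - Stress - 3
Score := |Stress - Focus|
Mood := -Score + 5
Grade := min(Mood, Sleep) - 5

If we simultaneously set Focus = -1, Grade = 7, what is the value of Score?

3

Setting Focus = -1, Grade = 7 by intervention discards those variables' equations.
Stress = 2Sleep - 3Study - 3  [with Sleep=4, Study=1]  = 2
Score = |Stress - Focus|  [with Stress=2, Focus=-1]  = 3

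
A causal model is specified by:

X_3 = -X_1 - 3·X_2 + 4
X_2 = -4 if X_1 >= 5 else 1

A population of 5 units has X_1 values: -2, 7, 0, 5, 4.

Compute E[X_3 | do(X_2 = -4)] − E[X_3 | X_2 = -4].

3.2

The intervention sets X_2=-4 in all 5 units regardless of X_1. Recomputing X_3 per unit gives 18, 9, 16, 11, 12; average 13.2.
Conditioning on X_2=-4 selects the 2 unit(s) with X_1 ∈ {7, 5}. Their X_3 values: 9, 11. Mean = 10.
Difference = 13.2 − 10 = 3.2.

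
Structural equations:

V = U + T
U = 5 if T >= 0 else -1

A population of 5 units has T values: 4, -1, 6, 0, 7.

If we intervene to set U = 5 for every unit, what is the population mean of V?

8.2

The intervention sets U=5 in all 5 units regardless of T. Recomputing V per unit gives 9, 4, 11, 5, 12; average 8.2.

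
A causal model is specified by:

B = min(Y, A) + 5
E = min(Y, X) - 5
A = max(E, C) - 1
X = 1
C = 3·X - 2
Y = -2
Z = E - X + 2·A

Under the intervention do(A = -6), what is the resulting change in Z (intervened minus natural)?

-12

Under do(A=-6), the mechanism A = max(E, C) - 1 is discarded; A is fixed at -6.
E = min(Y, X) - 5  [with Y=-2, X=1]  = -7
Z = E - X + 2·A  [with E=-7, X=1, A=-6]  = -20
Without intervention: E = min(Y, X) - 5  [with Y=-2, X=1]  = -7; C = 3·X - 2  [with X=1]  = 1; A = max(E, C) - 1  [with E=-7, C=1]  = 0; Z = E - X + 2·A  [with E=-7, X=1, A=0]  = -8.
Change = -20 − (-8) = -12.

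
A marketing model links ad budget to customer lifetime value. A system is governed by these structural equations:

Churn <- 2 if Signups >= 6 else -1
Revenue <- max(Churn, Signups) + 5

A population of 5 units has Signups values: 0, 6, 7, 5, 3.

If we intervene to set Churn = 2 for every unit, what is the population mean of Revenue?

9.6

Every unit gets Churn=2 under the intervention. Revenue values become 7, 11, 12, 10, 8; E[Revenue|do(Churn=2)] = 9.6.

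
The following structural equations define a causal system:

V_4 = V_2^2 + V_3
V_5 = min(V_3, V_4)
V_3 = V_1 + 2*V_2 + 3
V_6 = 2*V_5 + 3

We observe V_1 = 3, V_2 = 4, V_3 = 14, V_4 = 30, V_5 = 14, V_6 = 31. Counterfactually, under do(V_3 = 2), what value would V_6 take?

The intervention breaks the incoming arrows to V_3: V_3 = V_1 + 2*V_2 + 3 no longer applies, and V_3 = 2.
V_4 = V_2^2 + V_3  [with V_2=4, V_3=2]  = 18
V_5 = min(V_3, V_4)  [with V_3=2, V_4=18]  = 2
V_6 = 2*V_5 + 3  [with V_5=2]  = 7

7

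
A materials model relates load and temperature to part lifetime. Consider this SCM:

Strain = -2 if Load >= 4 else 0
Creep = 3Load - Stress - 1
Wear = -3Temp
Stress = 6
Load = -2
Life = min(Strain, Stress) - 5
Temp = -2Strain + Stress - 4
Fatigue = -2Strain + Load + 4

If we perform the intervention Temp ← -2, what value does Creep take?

-13

Intervening sets Temp = -2 and removes its equation (Temp = -2Strain + Stress - 4).
No directed path runs from Temp to Creep, so Creep keeps its natural value.
Creep = 3Load - Stress - 1  [with Load=-2, Stress=6]  = -13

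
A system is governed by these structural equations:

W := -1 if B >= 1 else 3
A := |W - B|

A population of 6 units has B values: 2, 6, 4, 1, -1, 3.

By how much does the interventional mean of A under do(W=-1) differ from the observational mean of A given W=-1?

The intervention sets W=-1 in all 6 units regardless of B. Recomputing A per unit gives 3, 7, 5, 2, 0, 4; average 3.5.
Observing W=-1 restricts to units where W's equation naturally yields -1: B ∈ {2, 6, 4, 1, 3}. In that subpopulation A = 3, 7, 5, 2, 4, mean 4.2.
Difference = 3.5 − 4.2 = -0.7.

-0.7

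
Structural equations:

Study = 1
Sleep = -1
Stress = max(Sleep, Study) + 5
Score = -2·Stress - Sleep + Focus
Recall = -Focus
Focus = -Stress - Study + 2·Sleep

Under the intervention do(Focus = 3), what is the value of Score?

Intervening sets Focus = 3 and removes its equation (Focus = -Stress - Study + 2·Sleep).
Stress = max(Sleep, Study) + 5  [with Sleep=-1, Study=1]  = 6
Score = -2·Stress - Sleep + Focus  [with Stress=6, Sleep=-1, Focus=3]  = -8

-8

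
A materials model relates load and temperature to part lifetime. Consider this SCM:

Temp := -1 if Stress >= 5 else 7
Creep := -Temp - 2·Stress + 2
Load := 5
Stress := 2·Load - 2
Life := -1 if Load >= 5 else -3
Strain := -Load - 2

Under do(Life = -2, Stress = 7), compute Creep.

The joint intervention fixes Life = -2, Stress = 7, removing each variable's own equation.
Temp = -1 if Stress >= 5 else 7  [with Stress=7]  = -1
Creep = -Temp - 2·Stress + 2  [with Temp=-1, Stress=7]  = -11

-11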